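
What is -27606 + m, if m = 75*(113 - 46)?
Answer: -22581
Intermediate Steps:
m = 5025 (m = 75*67 = 5025)
-27606 + m = -27606 + 5025 = -22581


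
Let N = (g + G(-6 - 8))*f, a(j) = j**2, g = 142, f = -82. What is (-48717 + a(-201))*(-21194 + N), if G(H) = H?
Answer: 263534040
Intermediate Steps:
N = -10496 (N = (142 + (-6 - 8))*(-82) = (142 - 14)*(-82) = 128*(-82) = -10496)
(-48717 + a(-201))*(-21194 + N) = (-48717 + (-201)**2)*(-21194 - 10496) = (-48717 + 40401)*(-31690) = -8316*(-31690) = 263534040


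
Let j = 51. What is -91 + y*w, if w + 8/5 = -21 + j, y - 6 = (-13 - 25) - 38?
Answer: -2079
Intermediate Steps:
y = -70 (y = 6 + ((-13 - 25) - 38) = 6 + (-38 - 38) = 6 - 76 = -70)
w = 142/5 (w = -8/5 + (-21 + 51) = -8/5 + 30 = 142/5 ≈ 28.400)
-91 + y*w = -91 - 70*142/5 = -91 - 1988 = -2079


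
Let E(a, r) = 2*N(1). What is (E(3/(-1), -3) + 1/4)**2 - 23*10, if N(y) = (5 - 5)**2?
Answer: -3679/16 ≈ -229.94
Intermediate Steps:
N(y) = 0 (N(y) = 0**2 = 0)
E(a, r) = 0 (E(a, r) = 2*0 = 0)
(E(3/(-1), -3) + 1/4)**2 - 23*10 = (0 + 1/4)**2 - 23*10 = (0 + 1/4)**2 - 230 = (1/4)**2 - 230 = 1/16 - 230 = -3679/16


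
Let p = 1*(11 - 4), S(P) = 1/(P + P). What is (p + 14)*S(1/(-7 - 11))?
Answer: -189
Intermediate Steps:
S(P) = 1/(2*P)
p = 7 (p = 1*7 = 7)
(p + 14)*S(1/(-7 - 11)) = (7 + 14)*(1/(2*(1/(-7 - 11)))) = 21*(1/(2*(1/(-18)))) = 21*(1/(2*(-1/18))) = 21*((½)*(-18)) = 21*(-9) = -189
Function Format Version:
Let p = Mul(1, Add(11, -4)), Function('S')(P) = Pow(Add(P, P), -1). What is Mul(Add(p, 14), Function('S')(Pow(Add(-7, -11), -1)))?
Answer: -189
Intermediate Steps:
Function('S')(P) = Mul(Rational(1, 2), Pow(P, -1)) (Function('S')(P) = Pow(Mul(2, P), -1) = Mul(Rational(1, 2), Pow(P, -1)))
p = 7 (p = Mul(1, 7) = 7)
Mul(Add(p, 14), Function('S')(Pow(Add(-7, -11), -1))) = Mul(Add(7, 14), Mul(Rational(1, 2), Pow(Pow(Add(-7, -11), -1), -1))) = Mul(21, Mul(Rational(1, 2), Pow(Pow(-18, -1), -1))) = Mul(21, Mul(Rational(1, 2), Pow(Rational(-1, 18), -1))) = Mul(21, Mul(Rational(1, 2), -18)) = Mul(21, -9) = -189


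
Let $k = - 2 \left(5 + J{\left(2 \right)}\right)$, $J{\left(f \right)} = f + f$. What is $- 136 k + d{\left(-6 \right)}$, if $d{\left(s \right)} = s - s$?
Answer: $2448$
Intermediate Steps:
$d{\left(s \right)} = 0$
$J{\left(f \right)} = 2 f$
$k = -18$ ($k = - 2 \left(5 + 2 \cdot 2\right) = - 2 \left(5 + 4\right) = \left(-2\right) 9 = -18$)
$- 136 k + d{\left(-6 \right)} = \left(-136\right) \left(-18\right) + 0 = 2448 + 0 = 2448$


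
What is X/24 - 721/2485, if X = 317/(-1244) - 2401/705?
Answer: -661532047/1494442080 ≈ -0.44266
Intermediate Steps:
X = -3210329/877020 (X = 317*(-1/1244) - 2401*1/705 = -317/1244 - 2401/705 = -3210329/877020 ≈ -3.6605)
X/24 - 721/2485 = -3210329/877020/24 - 721/2485 = -3210329/877020*1/24 - 721*1/2485 = -3210329/21048480 - 103/355 = -661532047/1494442080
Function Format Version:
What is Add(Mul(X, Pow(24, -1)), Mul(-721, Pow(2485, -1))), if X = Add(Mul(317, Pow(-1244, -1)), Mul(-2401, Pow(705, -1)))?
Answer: Rational(-661532047, 1494442080) ≈ -0.44266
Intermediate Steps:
X = Rational(-3210329, 877020) (X = Add(Mul(317, Rational(-1, 1244)), Mul(-2401, Rational(1, 705))) = Add(Rational(-317, 1244), Rational(-2401, 705)) = Rational(-3210329, 877020) ≈ -3.6605)
Add(Mul(X, Pow(24, -1)), Mul(-721, Pow(2485, -1))) = Add(Mul(Rational(-3210329, 877020), Pow(24, -1)), Mul(-721, Pow(2485, -1))) = Add(Mul(Rational(-3210329, 877020), Rational(1, 24)), Mul(-721, Rational(1, 2485))) = Add(Rational(-3210329, 21048480), Rational(-103, 355)) = Rational(-661532047, 1494442080)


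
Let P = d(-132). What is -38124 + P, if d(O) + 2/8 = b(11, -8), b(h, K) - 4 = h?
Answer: -152437/4 ≈ -38109.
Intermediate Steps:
b(h, K) = 4 + h
d(O) = 59/4 (d(O) = -¼ + (4 + 11) = -¼ + 15 = 59/4)
P = 59/4 ≈ 14.750
-38124 + P = -38124 + 59/4 = -152437/4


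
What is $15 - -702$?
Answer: $717$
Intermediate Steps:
$15 - -702 = 15 + 702 = 717$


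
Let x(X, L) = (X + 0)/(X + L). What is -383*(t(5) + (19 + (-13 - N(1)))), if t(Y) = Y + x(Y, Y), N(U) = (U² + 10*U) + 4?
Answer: 2681/2 ≈ 1340.5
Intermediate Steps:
x(X, L) = X/(L + X)
N(U) = 4 + U² + 10*U
t(Y) = ½ + Y (t(Y) = Y + Y/(Y + Y) = Y + Y/((2*Y)) = Y + Y*(1/(2*Y)) = Y + ½ = ½ + Y)
-383*(t(5) + (19 + (-13 - N(1)))) = -383*((½ + 5) + (19 + (-13 - (4 + 1² + 10*1)))) = -383*(11/2 + (19 + (-13 - (4 + 1 + 10)))) = -383*(11/2 + (19 + (-13 - 1*15))) = -383*(11/2 + (19 + (-13 - 15))) = -383*(11/2 + (19 - 28)) = -383*(11/2 - 9) = -383*(-7/2) = 2681/2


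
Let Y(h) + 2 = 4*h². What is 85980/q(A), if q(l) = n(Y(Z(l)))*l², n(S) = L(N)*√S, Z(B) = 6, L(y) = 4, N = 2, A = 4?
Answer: 21495*√142/2272 ≈ 112.74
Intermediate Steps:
Y(h) = -2 + 4*h²
n(S) = 4*√S
q(l) = 4*√142*l² (q(l) = (4*√(-2 + 4*6²))*l² = (4*√(-2 + 4*36))*l² = (4*√(-2 + 144))*l² = (4*√142)*l² = 4*√142*l²)
85980/q(A) = 85980/((4*√142*4²)) = 85980/((4*√142*16)) = 85980/((64*√142)) = 85980*(√142/9088) = 21495*√142/2272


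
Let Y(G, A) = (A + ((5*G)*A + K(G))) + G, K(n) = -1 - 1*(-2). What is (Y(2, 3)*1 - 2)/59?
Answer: 34/59 ≈ 0.57627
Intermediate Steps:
K(n) = 1 (K(n) = -1 + 2 = 1)
Y(G, A) = 1 + A + G + 5*A*G (Y(G, A) = (A + ((5*G)*A + 1)) + G = (A + (5*A*G + 1)) + G = (A + (1 + 5*A*G)) + G = (1 + A + 5*A*G) + G = 1 + A + G + 5*A*G)
(Y(2, 3)*1 - 2)/59 = ((1 + 3 + 2 + 5*3*2)*1 - 2)/59 = ((1 + 3 + 2 + 30)*1 - 2)*(1/59) = (36*1 - 2)*(1/59) = (36 - 2)*(1/59) = 34*(1/59) = 34/59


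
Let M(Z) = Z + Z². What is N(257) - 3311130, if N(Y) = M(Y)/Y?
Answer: -3310872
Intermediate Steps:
N(Y) = 1 + Y (N(Y) = (Y*(1 + Y))/Y = 1 + Y)
N(257) - 3311130 = (1 + 257) - 3311130 = 258 - 3311130 = -3310872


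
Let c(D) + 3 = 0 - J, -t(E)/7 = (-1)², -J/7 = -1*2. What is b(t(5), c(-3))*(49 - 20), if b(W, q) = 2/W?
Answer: -58/7 ≈ -8.2857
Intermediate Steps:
J = 14 (J = -(-7)*2 = -7*(-2) = 14)
t(E) = -7 (t(E) = -7*(-1)² = -7*1 = -7)
c(D) = -17 (c(D) = -3 + (0 - 1*14) = -3 + (0 - 14) = -3 - 14 = -17)
b(t(5), c(-3))*(49 - 20) = (2/(-7))*(49 - 20) = (2*(-⅐))*29 = -2/7*29 = -58/7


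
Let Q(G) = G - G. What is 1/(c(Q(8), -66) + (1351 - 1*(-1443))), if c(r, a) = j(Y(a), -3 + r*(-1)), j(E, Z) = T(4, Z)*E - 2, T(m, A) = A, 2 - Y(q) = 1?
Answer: 1/2789 ≈ 0.00035855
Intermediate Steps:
Y(q) = 1 (Y(q) = 2 - 1*1 = 2 - 1 = 1)
Q(G) = 0
j(E, Z) = -2 + E*Z (j(E, Z) = Z*E - 2 = E*Z - 2 = -2 + E*Z)
c(r, a) = -5 - r (c(r, a) = -2 + 1*(-3 + r*(-1)) = -2 + 1*(-3 - r) = -2 + (-3 - r) = -5 - r)
1/(c(Q(8), -66) + (1351 - 1*(-1443))) = 1/((-5 - 1*0) + (1351 - 1*(-1443))) = 1/((-5 + 0) + (1351 + 1443)) = 1/(-5 + 2794) = 1/2789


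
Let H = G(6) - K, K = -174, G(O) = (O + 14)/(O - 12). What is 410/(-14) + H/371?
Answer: -32083/1113 ≈ -28.826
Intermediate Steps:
G(O) = (14 + O)/(-12 + O)
H = 512/3 (H = (14 + 6)/(-12 + 6) - 1*(-174) = 20/(-6) + 174 = -⅙*20 + 174 = -10/3 + 174 = 512/3 ≈ 170.67)
410/(-14) + H/371 = 410/(-14) + (512/3)/371 = 410*(-1/14) + (512/3)*(1/371) = -205/7 + 512/1113 = -32083/1113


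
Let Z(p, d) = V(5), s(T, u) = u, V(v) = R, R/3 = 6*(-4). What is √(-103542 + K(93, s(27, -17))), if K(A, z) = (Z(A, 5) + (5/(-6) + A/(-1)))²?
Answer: I*√2737487/6 ≈ 275.76*I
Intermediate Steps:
R = -72 (R = 3*(6*(-4)) = 3*(-24) = -72)
V(v) = -72
Z(p, d) = -72
K(A, z) = (-437/6 - A)² (K(A, z) = (-72 + (5/(-6) + A/(-1)))² = (-72 + (5*(-⅙) + A*(-1)))² = (-72 + (-⅚ - A))² = (-437/6 - A)²)
√(-103542 + K(93, s(27, -17))) = √(-103542 + (437 + 6*93)²/36) = √(-103542 + (437 + 558)²/36) = √(-103542 + (1/36)*995²) = √(-103542 + (1/36)*990025) = √(-103542 + 990025/36) = √(-2737487/36) = I*√2737487/6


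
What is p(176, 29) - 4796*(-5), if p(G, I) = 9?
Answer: 23989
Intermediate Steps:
p(176, 29) - 4796*(-5) = 9 - 4796*(-5) = 9 + 23980 = 23989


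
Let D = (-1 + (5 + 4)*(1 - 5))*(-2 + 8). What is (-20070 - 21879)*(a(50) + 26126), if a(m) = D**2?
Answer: -3163374090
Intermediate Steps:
D = -222 (D = (-1 + 9*(-4))*6 = (-1 - 36)*6 = -37*6 = -222)
a(m) = 49284 (a(m) = (-222)**2 = 49284)
(-20070 - 21879)*(a(50) + 26126) = (-20070 - 21879)*(49284 + 26126) = -41949*75410 = -3163374090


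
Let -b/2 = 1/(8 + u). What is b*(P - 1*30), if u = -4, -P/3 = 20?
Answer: 45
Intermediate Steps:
P = -60 (P = -3*20 = -60)
b = -½ (b = -2/(8 - 4) = -2/4 = -2*¼ = -½ ≈ -0.50000)
b*(P - 1*30) = -(-60 - 1*30)/2 = -(-60 - 30)/2 = -½*(-90) = 45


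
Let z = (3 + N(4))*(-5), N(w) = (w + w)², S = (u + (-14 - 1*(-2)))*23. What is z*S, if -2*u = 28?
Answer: 200330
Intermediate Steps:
u = -14 (u = -½*28 = -14)
S = -598 (S = (-14 + (-14 - 1*(-2)))*23 = (-14 + (-14 + 2))*23 = (-14 - 12)*23 = -26*23 = -598)
N(w) = 4*w² (N(w) = (2*w)² = 4*w²)
z = -335 (z = (3 + 4*4²)*(-5) = (3 + 4*16)*(-5) = (3 + 64)*(-5) = 67*(-5) = -335)
z*S = -335*(-598) = 200330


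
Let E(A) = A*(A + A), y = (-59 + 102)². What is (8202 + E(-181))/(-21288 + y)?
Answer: -10532/2777 ≈ -3.7926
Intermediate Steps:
y = 1849 (y = 43² = 1849)
E(A) = 2*A² (E(A) = A*(2*A) = 2*A²)
(8202 + E(-181))/(-21288 + y) = (8202 + 2*(-181)²)/(-21288 + 1849) = (8202 + 2*32761)/(-19439) = (8202 + 65522)*(-1/19439) = 73724*(-1/19439) = -10532/2777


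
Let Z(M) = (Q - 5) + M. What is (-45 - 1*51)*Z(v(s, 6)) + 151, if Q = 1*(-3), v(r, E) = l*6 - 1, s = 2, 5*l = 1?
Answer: 4499/5 ≈ 899.80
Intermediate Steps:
l = ⅕ (l = (⅕)*1 = ⅕ ≈ 0.20000)
v(r, E) = ⅕ (v(r, E) = (⅕)*6 - 1 = 6/5 - 1 = ⅕)
Q = -3
Z(M) = -8 + M (Z(M) = (-3 - 5) + M = -8 + M)
(-45 - 1*51)*Z(v(s, 6)) + 151 = (-45 - 1*51)*(-8 + ⅕) + 151 = (-45 - 51)*(-39/5) + 151 = -96*(-39/5) + 151 = 3744/5 + 151 = 4499/5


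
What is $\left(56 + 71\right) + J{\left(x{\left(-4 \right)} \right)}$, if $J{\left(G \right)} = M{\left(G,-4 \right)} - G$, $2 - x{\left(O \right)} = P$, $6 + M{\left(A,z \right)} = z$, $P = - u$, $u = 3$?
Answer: $112$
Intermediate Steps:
$P = -3$ ($P = \left(-1\right) 3 = -3$)
$M{\left(A,z \right)} = -6 + z$
$x{\left(O \right)} = 5$ ($x{\left(O \right)} = 2 - -3 = 2 + 3 = 5$)
$J{\left(G \right)} = -10 - G$ ($J{\left(G \right)} = \left(-6 - 4\right) - G = -10 - G$)
$\left(56 + 71\right) + J{\left(x{\left(-4 \right)} \right)} = \left(56 + 71\right) - 15 = 127 - 15 = 112$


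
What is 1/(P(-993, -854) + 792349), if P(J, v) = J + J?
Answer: 1/790363 ≈ 1.2652e-6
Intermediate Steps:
P(J, v) = 2*J
1/(P(-993, -854) + 792349) = 1/(2*(-993) + 792349) = 1/(-1986 + 792349) = 1/790363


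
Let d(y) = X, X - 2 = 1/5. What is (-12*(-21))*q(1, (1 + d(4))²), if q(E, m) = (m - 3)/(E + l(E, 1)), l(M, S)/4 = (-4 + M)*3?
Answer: -6516/125 ≈ -52.128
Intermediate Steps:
X = 11/5 (X = 2 + 1/5 = 2 + ⅕ = 11/5 ≈ 2.2000)
l(M, S) = -48 + 12*M (l(M, S) = 4*((-4 + M)*3) = 4*(-12 + 3*M) = -48 + 12*M)
d(y) = 11/5
q(E, m) = (-3 + m)/(-48 + 13*E) (q(E, m) = (m - 3)/(E + (-48 + 12*E)) = (-3 + m)/(-48 + 13*E))
(-12*(-21))*q(1, (1 + d(4))²) = (-12*(-21))*((-3 + (1 + 11/5)²)/(-48 + 13*1)) = 252*((-3 + (16/5)²)/(-48 + 13)) = 252*((-3 + 256/25)/(-35)) = 252*(-1/35*181/25) = 252*(-181/875) = -6516/125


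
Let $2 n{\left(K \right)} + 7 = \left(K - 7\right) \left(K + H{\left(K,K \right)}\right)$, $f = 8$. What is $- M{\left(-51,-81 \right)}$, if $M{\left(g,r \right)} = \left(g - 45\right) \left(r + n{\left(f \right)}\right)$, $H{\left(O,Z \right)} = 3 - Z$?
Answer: $-7968$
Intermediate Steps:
$n{\left(K \right)} = -14 + \frac{3 K}{2}$ ($n{\left(K \right)} = - \frac{7}{2} + \frac{\left(K - 7\right) \left(K - \left(-3 + K\right)\right)}{2} = - \frac{7}{2} + \frac{\left(-7 + K\right) 3}{2} = - \frac{7}{2} + \frac{-21 + 3 K}{2} = - \frac{7}{2} + \left(- \frac{21}{2} + \frac{3 K}{2}\right) = -14 + \frac{3 K}{2}$)
$M{\left(g,r \right)} = \left(-45 + g\right) \left(-2 + r\right)$ ($M{\left(g,r \right)} = \left(g - 45\right) \left(r + \left(-14 + \frac{3}{2} \cdot 8\right)\right) = \left(-45 + g\right) \left(r + \left(-14 + 12\right)\right) = \left(-45 + g\right) \left(r - 2\right) = \left(-45 + g\right) \left(-2 + r\right)$)
$- M{\left(-51,-81 \right)} = - (90 - -3645 - -102 - -4131) = - (90 + 3645 + 102 + 4131) = \left(-1\right) 7968 = -7968$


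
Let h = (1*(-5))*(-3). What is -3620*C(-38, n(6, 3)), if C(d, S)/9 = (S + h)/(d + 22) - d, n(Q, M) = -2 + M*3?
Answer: -2386485/2 ≈ -1.1932e+6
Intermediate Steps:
h = 15 (h = -5*(-3) = 15)
n(Q, M) = -2 + 3*M
C(d, S) = -9*d + 9*(15 + S)/(22 + d) (C(d, S) = 9*((S + 15)/(d + 22) - d) = 9*((15 + S)/(22 + d) - d) = 9*(-d + (15 + S)/(22 + d)) = -9*d + 9*(15 + S)/(22 + d))
-3620*C(-38, n(6, 3)) = -32580*(15 + (-2 + 3*3) - 1*(-38)**2 - 22*(-38))/(22 - 38) = -32580*(15 + (-2 + 9) - 1*1444 + 836)/(-16) = -32580*(-1)*(15 + 7 - 1444 + 836)/16 = -32580*(-1)*(-586)/16 = -3620*2637/8 = -2386485/2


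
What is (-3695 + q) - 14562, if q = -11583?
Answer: -29840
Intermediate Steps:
(-3695 + q) - 14562 = (-3695 - 11583) - 14562 = -15278 - 14562 = -29840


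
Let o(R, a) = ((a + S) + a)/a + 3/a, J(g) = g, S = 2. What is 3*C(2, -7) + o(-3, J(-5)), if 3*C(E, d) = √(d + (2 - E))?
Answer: 1 + I*√7 ≈ 1.0 + 2.6458*I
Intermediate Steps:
C(E, d) = √(2 + d - E)/3 (C(E, d) = √(d + (2 - E))/3 = √(2 + d - E)/3)
o(R, a) = 3/a + (2 + 2*a)/a (o(R, a) = ((a + 2) + a)/a + 3/a = ((2 + a) + a)/a + 3/a = (2 + 2*a)/a + 3/a = 3/a + (2 + 2*a)/a)
3*C(2, -7) + o(-3, J(-5)) = 3*(√(2 - 7 - 1*2)/3) + (2 + 5/(-5)) = 3*(√(2 - 7 - 2)/3) + (2 + 5*(-⅕)) = 3*(√(-7)/3) + (2 - 1) = 3*((I*√7)/3) + 1 = 3*(I*√7/3) + 1 = I*√7 + 1 = 1 + I*√7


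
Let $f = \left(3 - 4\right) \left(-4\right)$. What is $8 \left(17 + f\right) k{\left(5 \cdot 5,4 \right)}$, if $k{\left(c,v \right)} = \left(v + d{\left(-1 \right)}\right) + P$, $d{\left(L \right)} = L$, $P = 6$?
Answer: $1512$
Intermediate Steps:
$f = 4$ ($f = \left(-1\right) \left(-4\right) = 4$)
$k{\left(c,v \right)} = 5 + v$ ($k{\left(c,v \right)} = \left(v - 1\right) + 6 = \left(-1 + v\right) + 6 = 5 + v$)
$8 \left(17 + f\right) k{\left(5 \cdot 5,4 \right)} = 8 \left(17 + 4\right) \left(5 + 4\right) = 8 \cdot 21 \cdot 9 = 168 \cdot 9 = 1512$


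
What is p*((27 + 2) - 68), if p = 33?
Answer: -1287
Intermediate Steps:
p*((27 + 2) - 68) = 33*((27 + 2) - 68) = 33*(29 - 68) = 33*(-39) = -1287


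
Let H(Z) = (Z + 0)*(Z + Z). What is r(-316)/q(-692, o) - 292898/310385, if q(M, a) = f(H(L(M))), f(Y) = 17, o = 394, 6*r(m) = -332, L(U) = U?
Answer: -66461708/15829635 ≈ -4.1986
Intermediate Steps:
r(m) = -166/3 (r(m) = (1/6)*(-332) = -166/3)
H(Z) = 2*Z**2 (H(Z) = Z*(2*Z) = 2*Z**2)
q(M, a) = 17
r(-316)/q(-692, o) - 292898/310385 = -166/3/17 - 292898/310385 = -166/3*1/17 - 292898*1/310385 = -166/51 - 292898/310385 = -66461708/15829635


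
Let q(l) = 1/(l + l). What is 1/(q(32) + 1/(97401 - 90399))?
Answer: 224064/3533 ≈ 63.420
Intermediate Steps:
q(l) = 1/(2*l)
1/(q(32) + 1/(97401 - 90399)) = 1/((1/2)/32 + 1/(97401 - 90399)) = 1/((1/2)*(1/32) + 1/7002) = 1/(1/64 + 1/7002) = 1/(3533/224064) = 224064/3533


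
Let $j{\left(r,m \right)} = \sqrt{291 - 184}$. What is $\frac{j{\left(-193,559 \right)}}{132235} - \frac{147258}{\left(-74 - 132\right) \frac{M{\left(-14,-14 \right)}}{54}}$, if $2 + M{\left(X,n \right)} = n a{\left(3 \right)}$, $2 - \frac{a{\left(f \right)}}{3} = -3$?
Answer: $- \frac{1987983}{10918} + \frac{\sqrt{107}}{132235} \approx -182.08$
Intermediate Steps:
$a{\left(f \right)} = 15$ ($a{\left(f \right)} = 6 - -9 = 6 + 9 = 15$)
$M{\left(X,n \right)} = -2 + 15 n$ ($M{\left(X,n \right)} = -2 + n 15 = -2 + 15 n$)
$j{\left(r,m \right)} = \sqrt{107}$
$\frac{j{\left(-193,559 \right)}}{132235} - \frac{147258}{\left(-74 - 132\right) \frac{M{\left(-14,-14 \right)}}{54}} = \frac{\sqrt{107}}{132235} - \frac{147258}{\left(-74 - 132\right) \frac{-2 + 15 \left(-14\right)}{54}} = \sqrt{107} \cdot \frac{1}{132235} - \frac{147258}{\left(-206\right) \left(-2 - 210\right) \frac{1}{54}} = \frac{\sqrt{107}}{132235} - \frac{147258}{\left(-206\right) \left(\left(-212\right) \frac{1}{54}\right)} = \frac{\sqrt{107}}{132235} - \frac{147258}{\left(-206\right) \left(- \frac{106}{27}\right)} = \frac{\sqrt{107}}{132235} - \frac{147258}{\frac{21836}{27}} = \frac{\sqrt{107}}{132235} - \frac{1987983}{10918} = - \frac{1987983}{10918} + \frac{\sqrt{107}}{132235}$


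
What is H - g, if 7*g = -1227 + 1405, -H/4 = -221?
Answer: 6010/7 ≈ 858.57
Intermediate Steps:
H = 884 (H = -4*(-221) = 884)
g = 178/7 (g = (-1227 + 1405)/7 = (⅐)*178 = 178/7 ≈ 25.429)
H - g = 884 - 1*178/7 = 884 - 178/7 = 6010/7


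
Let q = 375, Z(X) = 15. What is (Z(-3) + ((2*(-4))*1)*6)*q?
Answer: -12375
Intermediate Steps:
(Z(-3) + ((2*(-4))*1)*6)*q = (15 + ((2*(-4))*1)*6)*375 = (15 - 8*1*6)*375 = (15 - 8*6)*375 = (15 - 48)*375 = -33*375 = -12375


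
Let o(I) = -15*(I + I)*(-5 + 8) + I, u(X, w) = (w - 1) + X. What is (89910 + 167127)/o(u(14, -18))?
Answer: 257037/445 ≈ 577.61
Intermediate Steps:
u(X, w) = -1 + X + w (u(X, w) = (-1 + w) + X = -1 + X + w)
o(I) = -89*I (o(I) = -15*2*I*3 + I = -90*I + I = -89*I)
(89910 + 167127)/o(u(14, -18)) = (89910 + 167127)/((-89*(-1 + 14 - 18))) = 257037/((-89*(-5))) = 257037/445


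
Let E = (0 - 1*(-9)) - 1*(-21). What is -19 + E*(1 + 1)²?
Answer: 101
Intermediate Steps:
E = 30 (E = (0 + 9) + 21 = 9 + 21 = 30)
-19 + E*(1 + 1)² = -19 + 30*(1 + 1)² = -19 + 30*2² = -19 + 30*4 = -19 + 120 = 101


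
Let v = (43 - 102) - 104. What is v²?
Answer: 26569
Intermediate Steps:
v = -163 (v = -59 - 104 = -163)
v² = (-163)² = 26569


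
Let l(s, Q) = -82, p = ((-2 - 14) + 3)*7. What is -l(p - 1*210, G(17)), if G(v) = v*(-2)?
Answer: 82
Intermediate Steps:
p = -91 (p = (-16 + 3)*7 = -13*7 = -91)
G(v) = -2*v
-l(p - 1*210, G(17)) = -1*(-82) = 82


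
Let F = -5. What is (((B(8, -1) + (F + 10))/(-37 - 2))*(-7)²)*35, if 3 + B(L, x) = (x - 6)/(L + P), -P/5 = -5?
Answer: -101185/1287 ≈ -78.621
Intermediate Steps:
P = 25 (P = -5*(-5) = 25)
B(L, x) = -3 + (-6 + x)/(25 + L) (B(L, x) = -3 + (x - 6)/(L + 25) = -3 + (-6 + x)/(25 + L))
(((B(8, -1) + (F + 10))/(-37 - 2))*(-7)²)*35 = ((((-81 - 1 - 3*8)/(25 + 8) + (-5 + 10))/(-37 - 2))*(-7)²)*35 = ((((-81 - 1 - 24)/33 + 5)/(-39))*49)*35 = ((((1/33)*(-106) + 5)*(-1/39))*49)*35 = (((-106/33 + 5)*(-1/39))*49)*35 = (((59/33)*(-1/39))*49)*35 = -59/1287*49*35 = -2891/1287*35 = -101185/1287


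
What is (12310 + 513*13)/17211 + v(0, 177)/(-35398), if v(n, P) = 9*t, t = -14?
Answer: 336993614/304617489 ≈ 1.1063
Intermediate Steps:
v(n, P) = -126 (v(n, P) = 9*(-14) = -126)
(12310 + 513*13)/17211 + v(0, 177)/(-35398) = (12310 + 513*13)/17211 - 126/(-35398) = (12310 + 6669)*(1/17211) - 126*(-1/35398) = 18979*(1/17211) + 63/17699 = 18979/17211 + 63/17699 = 336993614/304617489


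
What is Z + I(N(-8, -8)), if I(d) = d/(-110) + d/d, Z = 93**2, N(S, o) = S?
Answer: 475754/55 ≈ 8650.1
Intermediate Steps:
Z = 8649
I(d) = 1 - d/110 (I(d) = d*(-1/110) + 1 = -d/110 + 1 = 1 - d/110)
Z + I(N(-8, -8)) = 8649 + (1 - 1/110*(-8)) = 8649 + (1 + 4/55) = 8649 + 59/55 = 475754/55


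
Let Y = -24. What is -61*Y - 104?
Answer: 1360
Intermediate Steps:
-61*Y - 104 = -61*(-24) - 104 = 1464 - 104 = 1360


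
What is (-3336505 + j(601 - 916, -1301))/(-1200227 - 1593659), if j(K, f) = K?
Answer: 1668410/1396943 ≈ 1.1943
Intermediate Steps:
(-3336505 + j(601 - 916, -1301))/(-1200227 - 1593659) = (-3336505 + (601 - 916))/(-1200227 - 1593659) = (-3336505 - 315)/(-2793886) = -3336820*(-1/2793886) = 1668410/1396943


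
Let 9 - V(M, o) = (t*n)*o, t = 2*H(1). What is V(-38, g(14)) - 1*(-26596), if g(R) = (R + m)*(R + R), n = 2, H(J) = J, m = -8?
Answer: 25933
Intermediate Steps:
t = 2 (t = 2*1 = 2)
g(R) = 2*R*(-8 + R) (g(R) = (R - 8)*(R + R) = (-8 + R)*(2*R) = 2*R*(-8 + R))
V(M, o) = 9 - 4*o (V(M, o) = 9 - 2*2*o = 9 - 4*o)
V(-38, g(14)) - 1*(-26596) = (9 - 8*14*(-8 + 14)) - 1*(-26596) = (9 - 8*14*6) + 26596 = (9 - 4*168) + 26596 = (9 - 672) + 26596 = -663 + 26596 = 25933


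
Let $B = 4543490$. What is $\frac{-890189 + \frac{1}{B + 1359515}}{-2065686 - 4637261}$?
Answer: $\frac{5254790117944}{39567529655735} \approx 0.13281$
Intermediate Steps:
$\frac{-890189 + \frac{1}{B + 1359515}}{-2065686 - 4637261} = \frac{-890189 + \frac{1}{4543490 + 1359515}}{-2065686 - 4637261} = \frac{-890189 + \frac{1}{5903005}}{-6702947} = \left(-890189 + \frac{1}{5903005}\right) \left(- \frac{1}{6702947}\right) = \left(- \frac{5254790117944}{5903005}\right) \left(- \frac{1}{6702947}\right) = \frac{5254790117944}{39567529655735}$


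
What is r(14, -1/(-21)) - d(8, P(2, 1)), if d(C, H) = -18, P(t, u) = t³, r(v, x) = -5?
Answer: 13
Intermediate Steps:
r(14, -1/(-21)) - d(8, P(2, 1)) = -5 - 1*(-18) = -5 + 18 = 13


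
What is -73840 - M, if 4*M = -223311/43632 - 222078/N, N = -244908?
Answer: -289339982021/3918528 ≈ -73839.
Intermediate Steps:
M = -4125499/3918528 (M = (-223311/43632 - 222078/(-244908))/4 = (-223311*1/43632 - 222078*(-1/244908))/4 = (-737/144 + 37013/40818)/4 = (¼)*(-4125499/979632) = -4125499/3918528 ≈ -1.0528)
-73840 - M = -73840 - 1*(-4125499/3918528) = -73840 + 4125499/3918528 = -289339982021/3918528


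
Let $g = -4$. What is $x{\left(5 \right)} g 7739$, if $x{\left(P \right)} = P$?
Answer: $-154780$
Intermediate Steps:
$x{\left(5 \right)} g 7739 = 5 \left(-4\right) 7739 = \left(-20\right) 7739 = -154780$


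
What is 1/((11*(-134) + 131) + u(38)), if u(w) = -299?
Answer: -1/1642 ≈ -0.00060901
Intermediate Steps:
1/((11*(-134) + 131) + u(38)) = 1/((11*(-134) + 131) - 299) = 1/((-1474 + 131) - 299) = 1/(-1343 - 299) = 1/(-1642) = -1/1642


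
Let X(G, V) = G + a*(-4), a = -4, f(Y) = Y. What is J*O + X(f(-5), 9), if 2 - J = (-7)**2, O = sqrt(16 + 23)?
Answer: 11 - 47*sqrt(39) ≈ -282.51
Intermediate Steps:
O = sqrt(39) ≈ 6.2450
J = -47 (J = 2 - 1*(-7)**2 = 2 - 1*49 = 2 - 49 = -47)
X(G, V) = 16 + G (X(G, V) = G - 4*(-4) = G + 16 = 16 + G)
J*O + X(f(-5), 9) = -47*sqrt(39) + (16 - 5) = -47*sqrt(39) + 11 = 11 - 47*sqrt(39)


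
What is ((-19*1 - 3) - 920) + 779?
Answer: -163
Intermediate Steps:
((-19*1 - 3) - 920) + 779 = ((-19 - 3) - 920) + 779 = (-22 - 920) + 779 = -942 + 779 = -163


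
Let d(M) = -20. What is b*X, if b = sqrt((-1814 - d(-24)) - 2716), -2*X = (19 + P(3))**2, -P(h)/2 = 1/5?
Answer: -8649*I*sqrt(4510)/50 ≈ -11617.0*I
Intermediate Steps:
P(h) = -2/5
X = -8649/50 (X = -(19 - 2/5)**2/2 = -(93/5)**2/2 = -1/2*8649/25 = -8649/50 ≈ -172.98)
b = I*sqrt(4510) (b = sqrt((-1814 - 1*(-20)) - 2716) = sqrt((-1814 + 20) - 2716) = sqrt(-1794 - 2716) = sqrt(-4510) = I*sqrt(4510) ≈ 67.156*I)
b*X = (I*sqrt(4510))*(-8649/50) = -8649*I*sqrt(4510)/50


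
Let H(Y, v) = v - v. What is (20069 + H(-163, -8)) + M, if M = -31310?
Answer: -11241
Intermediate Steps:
H(Y, v) = 0
(20069 + H(-163, -8)) + M = (20069 + 0) - 31310 = 20069 - 31310 = -11241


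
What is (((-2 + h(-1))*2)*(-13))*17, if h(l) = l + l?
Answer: 1768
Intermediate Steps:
h(l) = 2*l
(((-2 + h(-1))*2)*(-13))*17 = (((-2 + 2*(-1))*2)*(-13))*17 = (((-2 - 2)*2)*(-13))*17 = (-4*2*(-13))*17 = -8*(-13)*17 = 104*17 = 1768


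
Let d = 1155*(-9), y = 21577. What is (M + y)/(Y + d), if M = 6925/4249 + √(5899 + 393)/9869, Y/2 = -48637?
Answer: -91687598/457485581 - 22*√13/1062585361 ≈ -0.20042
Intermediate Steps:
Y = -97274 (Y = 2*(-48637) = -97274)
d = -10395
M = 6925/4249 + 22*√13/9869 (M = 6925*(1/4249) + √6292*(1/9869) = 6925/4249 + (22*√13)*(1/9869) = 6925/4249 + 22*√13/9869 ≈ 1.6378)
(M + y)/(Y + d) = ((6925/4249 + 22*√13/9869) + 21577)/(-97274 - 10395) = (91687598/4249 + 22*√13/9869)/(-107669) = (91687598/4249 + 22*√13/9869)*(-1/107669) = -91687598/457485581 - 22*√13/1062585361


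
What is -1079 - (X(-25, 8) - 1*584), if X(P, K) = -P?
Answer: -520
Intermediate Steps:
-1079 - (X(-25, 8) - 1*584) = -1079 - (-1*(-25) - 1*584) = -1079 - (25 - 584) = -1079 - 1*(-559) = -1079 + 559 = -520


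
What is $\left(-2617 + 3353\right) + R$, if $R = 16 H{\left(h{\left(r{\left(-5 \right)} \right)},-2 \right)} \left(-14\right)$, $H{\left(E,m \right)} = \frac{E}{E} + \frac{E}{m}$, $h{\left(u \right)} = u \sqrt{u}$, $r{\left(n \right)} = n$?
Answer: $512 - 560 i \sqrt{5} \approx 512.0 - 1252.2 i$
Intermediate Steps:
$h{\left(u \right)} = u^{\frac{3}{2}}$
$H{\left(E,m \right)} = 1 + \frac{E}{m}$
$R = -224 - 560 i \sqrt{5}$ ($R = 16 \frac{\left(-5\right)^{\frac{3}{2}} - 2}{-2} \left(-14\right) = 16 \left(- \frac{- 5 i \sqrt{5} - 2}{2}\right) \left(-14\right) = 16 \left(- \frac{-2 - 5 i \sqrt{5}}{2}\right) \left(-14\right) = 16 \left(1 + \frac{5 i \sqrt{5}}{2}\right) \left(-14\right) = \left(16 + 40 i \sqrt{5}\right) \left(-14\right) = -224 - 560 i \sqrt{5} \approx -224.0 - 1252.2 i$)
$\left(-2617 + 3353\right) + R = \left(-2617 + 3353\right) - \left(224 + 560 i \sqrt{5}\right) = 736 - \left(224 + 560 i \sqrt{5}\right) = 512 - 560 i \sqrt{5}$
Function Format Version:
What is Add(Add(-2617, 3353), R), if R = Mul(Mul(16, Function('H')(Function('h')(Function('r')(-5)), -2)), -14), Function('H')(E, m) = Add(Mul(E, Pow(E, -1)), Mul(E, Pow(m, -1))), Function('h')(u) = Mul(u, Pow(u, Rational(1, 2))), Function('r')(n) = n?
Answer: Add(512, Mul(-560, I, Pow(5, Rational(1, 2)))) ≈ Add(512.00, Mul(-1252.2, I))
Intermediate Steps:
Function('h')(u) = Pow(u, Rational(3, 2))
Function('H')(E, m) = Add(1, Mul(E, Pow(m, -1)))
R = Add(-224, Mul(-560, I, Pow(5, Rational(1, 2)))) (R = Mul(Mul(16, Mul(Pow(-2, -1), Add(Pow(-5, Rational(3, 2)), -2))), -14) = Mul(Mul(16, Mul(Rational(-1, 2), Add(Mul(-5, I, Pow(5, Rational(1, 2))), -2))), -14) = Mul(Mul(16, Mul(Rational(-1, 2), Add(-2, Mul(-5, I, Pow(5, Rational(1, 2)))))), -14) = Mul(Mul(16, Add(1, Mul(Rational(5, 2), I, Pow(5, Rational(1, 2))))), -14) = Mul(Add(16, Mul(40, I, Pow(5, Rational(1, 2)))), -14) = Add(-224, Mul(-560, I, Pow(5, Rational(1, 2)))) ≈ Add(-224.00, Mul(-1252.2, I)))
Add(Add(-2617, 3353), R) = Add(Add(-2617, 3353), Add(-224, Mul(-560, I, Pow(5, Rational(1, 2))))) = Add(736, Add(-224, Mul(-560, I, Pow(5, Rational(1, 2))))) = Add(512, Mul(-560, I, Pow(5, Rational(1, 2))))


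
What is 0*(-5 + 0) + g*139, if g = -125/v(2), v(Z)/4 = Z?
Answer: -17375/8 ≈ -2171.9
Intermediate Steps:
v(Z) = 4*Z
g = -125/8 (g = -125/(4*2) = -125/8 ≈ -15.625)
0*(-5 + 0) + g*139 = 0*(-5 + 0) - 125/8*139 = 0*(-5) - 17375/8 = 0 - 17375/8 = -17375/8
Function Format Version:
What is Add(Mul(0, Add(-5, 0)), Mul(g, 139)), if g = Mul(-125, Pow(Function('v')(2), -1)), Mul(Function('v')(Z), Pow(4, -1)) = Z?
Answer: Rational(-17375, 8) ≈ -2171.9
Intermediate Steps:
Function('v')(Z) = Mul(4, Z)
g = Rational(-125, 8) (g = Mul(-125, Pow(Mul(4, 2), -1)) = Mul(-125, Pow(8, -1)) = Mul(-125, Rational(1, 8)) = Rational(-125, 8) ≈ -15.625)
Add(Mul(0, Add(-5, 0)), Mul(g, 139)) = Add(Mul(0, Add(-5, 0)), Mul(Rational(-125, 8), 139)) = Add(Mul(0, -5), Rational(-17375, 8)) = Add(0, Rational(-17375, 8)) = Rational(-17375, 8)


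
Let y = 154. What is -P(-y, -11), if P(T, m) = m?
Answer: 11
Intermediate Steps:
-P(-y, -11) = -1*(-11) = 11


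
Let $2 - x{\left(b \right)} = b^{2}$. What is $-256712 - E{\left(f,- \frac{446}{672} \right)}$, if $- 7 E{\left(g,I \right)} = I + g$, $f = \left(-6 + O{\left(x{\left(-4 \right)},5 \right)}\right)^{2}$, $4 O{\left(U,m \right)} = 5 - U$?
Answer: $- \frac{301893161}{1176} \approx -2.5671 \cdot 10^{5}$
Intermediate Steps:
$x{\left(b \right)} = 2 - b^{2}$
$O{\left(U,m \right)} = \frac{5}{4} - \frac{U}{4}$ ($O{\left(U,m \right)} = \frac{5 - U}{4} = \frac{5}{4} - \frac{U}{4}$)
$f = \frac{25}{16}$ ($f = \left(-6 - \left(- \frac{5}{4} + \frac{2 - \left(-4\right)^{2}}{4}\right)\right)^{2} = \left(-6 - \left(- \frac{5}{4} + \frac{2 - 16}{4}\right)\right)^{2} = \left(-6 + \left(\frac{5}{4} - - \frac{7}{2}\right)\right)^{2} = \left(-6 + \left(\frac{5}{4} + \frac{7}{2}\right)\right)^{2} = \left(-6 + \frac{19}{4}\right)^{2} = \left(- \frac{5}{4}\right)^{2} = \frac{25}{16} \approx 1.5625$)
$E{\left(g,I \right)} = - \frac{I}{7} - \frac{g}{7}$ ($E{\left(g,I \right)} = - \frac{I + g}{7} = - \frac{I}{7} - \frac{g}{7}$)
$-256712 - E{\left(f,- \frac{446}{672} \right)} = -256712 - \left(- \frac{\left(-446\right) \frac{1}{672}}{7} - \frac{25}{112}\right) = -256712 - \left(\left(- \frac{1}{7}\right) \left(- \frac{223}{336}\right) - \frac{25}{112}\right) = -256712 - \left(\frac{223}{2352} - \frac{25}{112}\right) = -256712 - - \frac{151}{1176} = -256712 + \frac{151}{1176} = - \frac{301893161}{1176}$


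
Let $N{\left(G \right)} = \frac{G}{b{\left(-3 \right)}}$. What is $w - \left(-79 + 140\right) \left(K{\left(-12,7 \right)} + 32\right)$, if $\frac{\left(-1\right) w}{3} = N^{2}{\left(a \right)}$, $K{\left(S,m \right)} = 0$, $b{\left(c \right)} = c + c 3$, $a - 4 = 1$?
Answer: $- \frac{93721}{48} \approx -1952.5$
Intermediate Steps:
$a = 5$ ($a = 4 + 1 = 5$)
$b{\left(c \right)} = 4 c$ ($b{\left(c \right)} = c + 3 c = 4 c$)
$N{\left(G \right)} = - \frac{G}{12}$ ($N{\left(G \right)} = \frac{G}{4 \left(-3\right)} = \frac{G}{-12} = G \left(- \frac{1}{12}\right) = - \frac{G}{12}$)
$w = - \frac{25}{48}$ ($w = - 3 \left(\left(- \frac{1}{12}\right) 5\right)^{2} = - 3 \left(- \frac{5}{12}\right)^{2} = \left(-3\right) \frac{25}{144} = - \frac{25}{48} \approx -0.52083$)
$w - \left(-79 + 140\right) \left(K{\left(-12,7 \right)} + 32\right) = - \frac{25}{48} - \left(-79 + 140\right) \left(0 + 32\right) = - \frac{25}{48} - 61 \cdot 32 = - \frac{25}{48} - 1952 = - \frac{93721}{48}$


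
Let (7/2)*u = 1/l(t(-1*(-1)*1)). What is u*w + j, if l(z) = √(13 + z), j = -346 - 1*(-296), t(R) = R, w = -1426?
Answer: -50 - 1426*√14/49 ≈ -158.89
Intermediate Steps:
j = -50 (j = -346 + 296 = -50)
u = √14/49 (u = 2/(7*(√(13 - 1*(-1)*1))) = 2/(7*(√(13 + 1*1))) = 2/(7*(√(13 + 1))) = 2/(7*(√14)) = 2*(√14/14)/7 = √14/49 ≈ 0.076360)
u*w + j = (√14/49)*(-1426) - 50 = -1426*√14/49 - 50 = -50 - 1426*√14/49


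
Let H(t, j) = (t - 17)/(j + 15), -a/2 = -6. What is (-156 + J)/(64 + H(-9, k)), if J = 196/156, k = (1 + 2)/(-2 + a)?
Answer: -307785/123916 ≈ -2.4838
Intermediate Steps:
a = 12 (a = -2*(-6) = 12)
k = 3/10 (k = (1 + 2)/(-2 + 12) = 3/10 ≈ 0.30000)
J = 49/39 (J = 196*(1/156) = 49/39 ≈ 1.2564)
H(t, j) = (-17 + t)/(15 + j)
(-156 + J)/(64 + H(-9, k)) = (-156 + 49/39)/(64 + (-17 - 9)/(15 + 3/10)) = -6035/(39*(64 - 26/(153/10))) = -6035/(39*(64 + (10/153)*(-26))) = -6035/(39*(64 - 260/153)) = -6035/(39*9532/153) = -6035/39*153/9532 = -307785/123916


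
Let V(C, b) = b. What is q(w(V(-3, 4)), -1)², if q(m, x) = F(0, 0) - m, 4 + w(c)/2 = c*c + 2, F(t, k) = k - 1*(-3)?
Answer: 625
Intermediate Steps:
F(t, k) = 3 + k (F(t, k) = k + 3 = 3 + k)
w(c) = -4 + 2*c² (w(c) = -8 + 2*(c*c + 2) = -8 + 2*(c² + 2) = -8 + 2*(2 + c²) = -8 + (4 + 2*c²) = -4 + 2*c²)
q(m, x) = 3 - m (q(m, x) = (3 + 0) - m = 3 - m)
q(w(V(-3, 4)), -1)² = (3 - (-4 + 2*4²))² = (3 - (-4 + 2*16))² = (3 - (-4 + 32))² = (3 - 1*28)² = (3 - 28)² = (-25)² = 625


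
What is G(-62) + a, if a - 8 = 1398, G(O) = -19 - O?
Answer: 1449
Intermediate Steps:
a = 1406 (a = 8 + 1398 = 1406)
G(-62) + a = (-19 - 1*(-62)) + 1406 = (-19 + 62) + 1406 = 43 + 1406 = 1449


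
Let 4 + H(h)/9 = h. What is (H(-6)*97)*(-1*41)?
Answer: 357930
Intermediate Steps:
H(h) = -36 + 9*h
(H(-6)*97)*(-1*41) = ((-36 + 9*(-6))*97)*(-1*41) = ((-36 - 54)*97)*(-41) = -90*97*(-41) = -8730*(-41) = 357930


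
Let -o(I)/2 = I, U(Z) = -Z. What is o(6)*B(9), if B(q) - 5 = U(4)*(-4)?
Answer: -252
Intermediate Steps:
B(q) = 21 (B(q) = 5 - 1*4*(-4) = 5 - 4*(-4) = 5 + 16 = 21)
o(I) = -2*I
o(6)*B(9) = -2*6*21 = -12*21 = -252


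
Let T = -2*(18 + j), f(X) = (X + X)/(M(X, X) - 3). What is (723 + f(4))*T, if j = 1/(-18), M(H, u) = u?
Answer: -236113/9 ≈ -26235.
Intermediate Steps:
j = -1/18 (j = 1*(-1/18) = -1/18 ≈ -0.055556)
f(X) = 2*X/(-3 + X) (f(X) = (X + X)/(X - 3) = (2*X)/(-3 + X) = 2*X/(-3 + X))
T = -323/9 (T = -2*(18 - 1/18) = -2*323/18 = -323/9 ≈ -35.889)
(723 + f(4))*T = (723 + 2*4/(-3 + 4))*(-323/9) = (723 + 2*4/1)*(-323/9) = (723 + 2*4*1)*(-323/9) = (723 + 8)*(-323/9) = 731*(-323/9) = -236113/9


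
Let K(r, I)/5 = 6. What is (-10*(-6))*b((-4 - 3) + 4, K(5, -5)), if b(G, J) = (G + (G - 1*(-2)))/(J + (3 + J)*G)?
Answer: 80/23 ≈ 3.4783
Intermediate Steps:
K(r, I) = 30 (K(r, I) = 5*6 = 30)
b(G, J) = (2 + 2*G)/(J + G*(3 + J)) (b(G, J) = (G + (G + 2))/(J + G*(3 + J)) = (G + (2 + G))/(J + G*(3 + J)) = (2 + 2*G)/(J + G*(3 + J)))
(-10*(-6))*b((-4 - 3) + 4, K(5, -5)) = (-10*(-6))*(2*(1 + ((-4 - 3) + 4))/(30 + 3*((-4 - 3) + 4) + ((-4 - 3) + 4)*30)) = 60*(2*(1 + (-7 + 4))/(30 + 3*(-7 + 4) + (-7 + 4)*30)) = 60*(2*(1 - 3)/(30 + 3*(-3) - 3*30)) = 60*(2*(-2)/(30 - 9 - 90)) = 60*(2*(-2)/(-69)) = 60*(2*(-1/69)*(-2)) = 60*(4/69) = 80/23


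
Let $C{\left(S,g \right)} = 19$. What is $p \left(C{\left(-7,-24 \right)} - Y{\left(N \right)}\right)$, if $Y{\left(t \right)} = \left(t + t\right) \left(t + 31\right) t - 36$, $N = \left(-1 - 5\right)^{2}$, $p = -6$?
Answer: $1041654$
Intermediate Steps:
$N = 36$ ($N = \left(-6\right)^{2} = 36$)
$Y{\left(t \right)} = -36 + 2 t^{2} \left(31 + t\right)$ ($Y{\left(t \right)} = 2 t \left(31 + t\right) t - 36 = 2 t^{2} \left(31 + t\right) - 36 = -36 + 2 t^{2} \left(31 + t\right)$)
$p \left(C{\left(-7,-24 \right)} - Y{\left(N \right)}\right) = - 6 \left(19 - \left(-36 + 2 \cdot 36^{3} + 62 \cdot 36^{2}\right)\right) = - 6 \left(19 - \left(-36 + 2 \cdot 46656 + 62 \cdot 1296\right)\right) = - 6 \left(19 - \left(-36 + 93312 + 80352\right)\right) = - 6 \left(19 - 173628\right) = \left(-6\right) \left(-173609\right) = 1041654$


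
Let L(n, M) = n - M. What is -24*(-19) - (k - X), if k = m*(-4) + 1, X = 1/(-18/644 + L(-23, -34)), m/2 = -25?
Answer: 901237/3533 ≈ 255.09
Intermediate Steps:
m = -50 (m = 2*(-25) = -50)
X = 322/3533 (X = 1/(-18/644 + (-23 - 1*(-34))) = 1/(-18*1/644 + (-23 + 34)) = 1/(-9/322 + 11) = 1/(3533/322) = 322/3533 ≈ 0.091141)
k = 201 (k = -50*(-4) + 1 = 200 + 1 = 201)
-24*(-19) - (k - X) = -24*(-19) - (201 - 1*322/3533) = 456 - (201 - 322/3533) = 456 - 1*709811/3533 = 456 - 709811/3533 = 901237/3533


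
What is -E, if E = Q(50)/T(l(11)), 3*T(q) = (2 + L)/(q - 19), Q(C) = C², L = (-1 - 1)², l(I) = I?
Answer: 10000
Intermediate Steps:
L = 4 (L = (-2)² = 4)
T(q) = 2/(-19 + q) (T(q) = ((2 + 4)/(q - 19))/3 = (6/(-19 + q))/3 = 2/(-19 + q))
E = -10000 (E = 50²/((2/(-19 + 11))) = 2500/((2/(-8))) = 2500/((2*(-⅛))) = 2500/(-¼) = 2500*(-4) = -10000)
-E = -1*(-10000) = 10000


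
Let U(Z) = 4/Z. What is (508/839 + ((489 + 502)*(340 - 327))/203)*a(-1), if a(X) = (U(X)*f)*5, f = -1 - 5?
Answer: 1309435320/170317 ≈ 7688.2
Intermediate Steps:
f = -6
a(X) = -120/X (a(X) = ((4/X)*(-6))*5 = -24/X*5 = -120/X)
(508/839 + ((489 + 502)*(340 - 327))/203)*a(-1) = (508/839 + ((489 + 502)*(340 - 327))/203)*(-120/(-1)) = (508*(1/839) + (991*13)*(1/203))*(-120*(-1)) = (508/839 + 12883*(1/203))*120 = (508/839 + 12883/203)*120 = (10911961/170317)*120 = 1309435320/170317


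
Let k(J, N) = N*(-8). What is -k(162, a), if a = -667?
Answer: -5336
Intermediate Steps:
k(J, N) = -8*N
-k(162, a) = -(-8)*(-667) = -1*5336 = -5336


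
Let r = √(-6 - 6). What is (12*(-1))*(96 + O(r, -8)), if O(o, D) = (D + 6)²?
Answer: -1200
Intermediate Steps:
r = 2*I*√3 (r = √(-12) = 2*I*√3 ≈ 3.4641*I)
O(o, D) = (6 + D)²
(12*(-1))*(96 + O(r, -8)) = (12*(-1))*(96 + (6 - 8)²) = -12*(96 + (-2)²) = -12*(96 + 4) = -12*100 = -1200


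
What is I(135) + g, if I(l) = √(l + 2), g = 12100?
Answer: 12100 + √137 ≈ 12112.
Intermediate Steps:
I(l) = √(2 + l)
I(135) + g = √(2 + 135) + 12100 = √137 + 12100 = 12100 + √137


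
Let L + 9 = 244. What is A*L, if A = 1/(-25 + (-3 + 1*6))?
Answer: -235/22 ≈ -10.682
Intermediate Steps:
L = 235 (L = -9 + 244 = 235)
A = -1/22 (A = 1/(-25 + (-3 + 6)) = 1/(-25 + 3) = 1/(-22) = -1/22 ≈ -0.045455)
A*L = -1/22*235 = -235/22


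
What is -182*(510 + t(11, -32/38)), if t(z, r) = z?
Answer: -94822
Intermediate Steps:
-182*(510 + t(11, -32/38)) = -182*(510 + 11) = -182*521 = -94822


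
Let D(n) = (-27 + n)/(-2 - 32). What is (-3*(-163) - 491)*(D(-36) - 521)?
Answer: 17651/17 ≈ 1038.3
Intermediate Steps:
D(n) = 27/34 - n/34 (D(n) = (-27 + n)/(-34) = (-27 + n)*(-1/34) = 27/34 - n/34)
(-3*(-163) - 491)*(D(-36) - 521) = (-3*(-163) - 491)*((27/34 - 1/34*(-36)) - 521) = (489 - 491)*((27/34 + 18/17) - 521) = -2*(63/34 - 521) = -2*(-17651/34) = 17651/17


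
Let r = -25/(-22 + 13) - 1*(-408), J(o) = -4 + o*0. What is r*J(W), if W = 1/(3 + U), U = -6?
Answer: -14788/9 ≈ -1643.1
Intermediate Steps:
W = -1/3 (W = 1/(3 - 6) = 1/(-3) = -1/3 ≈ -0.33333)
J(o) = -4 (J(o) = -4 + 0 = -4)
r = 3697/9 (r = -25/(-9) + 408 = -25*(-1/9) + 408 = 25/9 + 408 = 3697/9 ≈ 410.78)
r*J(W) = (3697/9)*(-4) = -14788/9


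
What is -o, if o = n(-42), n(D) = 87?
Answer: -87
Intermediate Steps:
o = 87
-o = -1*87 = -87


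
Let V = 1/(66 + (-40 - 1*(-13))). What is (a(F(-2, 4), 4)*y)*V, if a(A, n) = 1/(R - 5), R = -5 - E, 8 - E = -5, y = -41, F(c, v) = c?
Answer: 41/897 ≈ 0.045708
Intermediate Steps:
E = 13 (E = 8 - 1*(-5) = 8 + 5 = 13)
V = 1/39 (V = 1/(66 + (-40 + 13)) = 1/(66 - 27) = 1/39 ≈ 0.025641)
R = -18 (R = -5 - 1*13 = -5 - 13 = -18)
a(A, n) = -1/23 (a(A, n) = 1/(-18 - 5) = 1/(-23) = -1/23)
(a(F(-2, 4), 4)*y)*V = -1/23*(-41)*(1/39) = (41/23)*(1/39) = 41/897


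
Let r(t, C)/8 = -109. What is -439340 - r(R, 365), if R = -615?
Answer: -438468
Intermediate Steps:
r(t, C) = -872 (r(t, C) = 8*(-109) = -872)
-439340 - r(R, 365) = -439340 - 1*(-872) = -439340 + 872 = -438468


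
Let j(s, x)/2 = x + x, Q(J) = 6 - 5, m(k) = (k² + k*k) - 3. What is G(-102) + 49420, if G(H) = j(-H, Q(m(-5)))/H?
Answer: 2520418/51 ≈ 49420.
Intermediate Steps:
m(k) = -3 + 2*k² (m(k) = (k² + k²) - 3 = 2*k² - 3 = -3 + 2*k²)
Q(J) = 1
j(s, x) = 4*x (j(s, x) = 2*(x + x) = 2*(2*x) = 4*x)
G(H) = 4/H (G(H) = (4*1)/H = 4/H)
G(-102) + 49420 = 4/(-102) + 49420 = 4*(-1/102) + 49420 = -2/51 + 49420 = 2520418/51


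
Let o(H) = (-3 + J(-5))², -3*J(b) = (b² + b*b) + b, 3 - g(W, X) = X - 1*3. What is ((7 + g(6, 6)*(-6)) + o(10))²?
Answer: 109561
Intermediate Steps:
g(W, X) = 6 - X (g(W, X) = 3 - (X - 1*3) = 3 - (X - 3) = 3 - (-3 + X) = 3 + (3 - X) = 6 - X)
J(b) = -2*b²/3 - b/3 (J(b) = -((b² + b*b) + b)/3 = -((b² + b²) + b)/3 = -(2*b² + b)/3 = -(b + 2*b²)/3 = -2*b²/3 - b/3)
o(H) = 324 (o(H) = (-3 - ⅓*(-5)*(1 + 2*(-5)))² = (-3 - ⅓*(-5)*(1 - 10))² = (-3 - ⅓*(-5)*(-9))² = (-3 - 15)² = (-18)² = 324)
((7 + g(6, 6)*(-6)) + o(10))² = ((7 + (6 - 1*6)*(-6)) + 324)² = ((7 + (6 - 6)*(-6)) + 324)² = ((7 + 0*(-6)) + 324)² = ((7 + 0) + 324)² = (7 + 324)² = 331² = 109561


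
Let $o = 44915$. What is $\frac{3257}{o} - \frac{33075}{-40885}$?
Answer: $\frac{24903478}{28251535} \approx 0.88149$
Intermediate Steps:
$\frac{3257}{o} - \frac{33075}{-40885} = \frac{3257}{44915} - \frac{33075}{-40885} = 3257 \cdot \frac{1}{44915} - - \frac{6615}{8177} = \frac{3257}{44915} + \frac{6615}{8177} = \frac{24903478}{28251535}$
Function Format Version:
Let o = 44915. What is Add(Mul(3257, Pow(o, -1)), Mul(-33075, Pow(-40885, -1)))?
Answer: Rational(24903478, 28251535) ≈ 0.88149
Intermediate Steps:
Add(Mul(3257, Pow(o, -1)), Mul(-33075, Pow(-40885, -1))) = Add(Mul(3257, Pow(44915, -1)), Mul(-33075, Pow(-40885, -1))) = Add(Mul(3257, Rational(1, 44915)), Mul(-33075, Rational(-1, 40885))) = Add(Rational(3257, 44915), Rational(6615, 8177)) = Rational(24903478, 28251535)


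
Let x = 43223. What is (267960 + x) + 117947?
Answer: 429130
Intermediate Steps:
(267960 + x) + 117947 = (267960 + 43223) + 117947 = 311183 + 117947 = 429130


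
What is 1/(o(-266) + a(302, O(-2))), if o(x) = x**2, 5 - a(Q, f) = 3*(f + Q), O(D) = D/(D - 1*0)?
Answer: 1/69852 ≈ 1.4316e-5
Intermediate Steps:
O(D) = 1 (O(D) = D/(D + 0) = D/D = 1)
a(Q, f) = 5 - 3*Q - 3*f (a(Q, f) = 5 - 3*(f + Q) = 5 - 3*(Q + f) = 5 - (3*Q + 3*f) = 5 + (-3*Q - 3*f) = 5 - 3*Q - 3*f)
1/(o(-266) + a(302, O(-2))) = 1/((-266)**2 + (5 - 3*302 - 3*1)) = 1/(70756 + (5 - 906 - 3)) = 1/(70756 - 904) = 1/69852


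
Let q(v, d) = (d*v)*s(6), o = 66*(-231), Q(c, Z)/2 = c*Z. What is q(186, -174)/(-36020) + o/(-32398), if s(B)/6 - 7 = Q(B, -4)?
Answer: -32173617699/145871995 ≈ -220.56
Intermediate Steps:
Q(c, Z) = 2*Z*c (Q(c, Z) = 2*(c*Z) = 2*(Z*c) = 2*Z*c)
o = -15246
s(B) = 42 - 48*B (s(B) = 42 + 6*(2*(-4)*B) = 42 + 6*(-8*B) = 42 - 48*B)
q(v, d) = -246*d*v (q(v, d) = (d*v)*(42 - 48*6) = (d*v)*(42 - 288) = (d*v)*(-246) = -246*d*v)
q(186, -174)/(-36020) + o/(-32398) = -246*(-174)*186/(-36020) - 15246/(-32398) = 7961544*(-1/36020) - 15246*(-1/32398) = -1990386/9005 + 7623/16199 = -32173617699/145871995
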